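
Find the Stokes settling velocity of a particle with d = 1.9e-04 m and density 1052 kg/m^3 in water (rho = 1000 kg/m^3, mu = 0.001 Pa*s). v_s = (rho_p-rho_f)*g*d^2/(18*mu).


Density difference: rho_p - rho_f = 1052 - 1000 = 52 kg/m^3
d^2 = (1.9e-04)^2 = 3.61e-08 m^2
Numerator = (rho_p - rho_f) * g * d^2 = 52 * 9.81 * 3.61e-08 = 1.8415332e-05
Denominator = 18 * mu = 18 * 0.001 = 0.018
v_s = 1.8415332e-05 / 0.018 = 0.00102307 m/s
Check: Re = rho_f * v_s * d / mu = 1000 * 0.00102307 * 1.9e-04 / 0.001 = 0.194 < 1, so Stokes' law applies.

0.00102307 m/s


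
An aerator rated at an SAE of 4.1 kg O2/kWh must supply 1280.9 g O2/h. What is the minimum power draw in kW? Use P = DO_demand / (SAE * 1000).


SAE in g O2/kWh = 4.1 * 1000 = 4100 g/kWh
P = DO_demand / SAE_g = 1280.9 / 4100 = 0.312415 kW

0.312415 kW


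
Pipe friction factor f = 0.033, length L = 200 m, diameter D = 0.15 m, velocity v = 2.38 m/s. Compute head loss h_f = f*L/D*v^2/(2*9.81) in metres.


v^2 = 2.38^2 = 5.6644 m^2/s^2
L/D = 200/0.15 = 1333.3333
h_f = f*(L/D)*v^2/(2g) = 0.033 * 1333.3333 * 5.6644 / 19.62 = 12.703 m

12.703 m


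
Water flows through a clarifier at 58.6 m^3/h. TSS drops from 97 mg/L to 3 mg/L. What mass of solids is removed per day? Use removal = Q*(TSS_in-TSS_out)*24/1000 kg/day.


Concentration drop: TSS_in - TSS_out = 97 - 3 = 94 mg/L
Hourly solids removed = Q * dTSS = 58.6 m^3/h * 94 mg/L = 5508.4 g/h  (m^3/h * mg/L = g/h)
Daily solids removed = 5508.4 * 24 = 132201.6 g/day
Convert g to kg: 132201.6 / 1000 = 132.2016 kg/day

132.2016 kg/day


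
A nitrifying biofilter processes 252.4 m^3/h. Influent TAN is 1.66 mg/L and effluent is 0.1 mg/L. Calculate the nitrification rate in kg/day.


Concentration drop: TAN_in - TAN_out = 1.66 - 0.1 = 1.56 mg/L
Hourly TAN removed = Q * dTAN = 252.4 m^3/h * 1.56 mg/L = 393.744 g/h  (m^3/h * mg/L = g/h)
Daily TAN removed = 393.744 * 24 = 9449.856 g/day
Convert to kg/day: 9449.856 / 1000 = 9.449856 kg/day

9.449856 kg/day


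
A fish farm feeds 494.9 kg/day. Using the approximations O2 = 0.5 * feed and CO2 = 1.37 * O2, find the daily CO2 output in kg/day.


O2 = 494.9 * 0.5 = 247.45
CO2 = 247.45 * 1.37 = 339.0065

339.0065 kg/day


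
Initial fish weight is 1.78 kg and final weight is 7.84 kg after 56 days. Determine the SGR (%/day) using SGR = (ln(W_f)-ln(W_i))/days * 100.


ln(W_f) = ln(7.84) = 2.0592388
ln(W_i) = ln(1.78) = 0.57661336
ln(W_f) - ln(W_i) = 2.0592388 - 0.57661336 = 1.4826254
SGR = 1.4826254 / 56 * 100 = 2.64755 %/day

2.64755 %/day


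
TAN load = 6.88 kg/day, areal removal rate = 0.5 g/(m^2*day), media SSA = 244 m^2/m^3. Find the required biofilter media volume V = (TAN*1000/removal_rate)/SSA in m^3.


A = 6.88*1000 / 0.5 = 13760 m^2
V = 13760 / 244 = 56.3934

56.3934 m^3


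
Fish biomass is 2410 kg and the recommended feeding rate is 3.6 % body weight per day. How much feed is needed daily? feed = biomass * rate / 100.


Feeding rate fraction = 3.6% / 100 = 0.036
Daily feed = 2410 kg * 0.036 = 86.76 kg/day

86.76 kg/day


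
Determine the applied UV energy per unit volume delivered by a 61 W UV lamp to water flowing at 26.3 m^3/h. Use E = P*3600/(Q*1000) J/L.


Energy delivered per hour = 61 W * 3600 s = 219600 J/h
Volume treated per hour = 26.3 m^3/h * 1000 = 26300 L/h
dose = 219600 / 26300 = 8.34981 J/L

8.34981 J/L


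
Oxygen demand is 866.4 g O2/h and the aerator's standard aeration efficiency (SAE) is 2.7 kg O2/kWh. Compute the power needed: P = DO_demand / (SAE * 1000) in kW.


SAE in g O2/kWh = 2.7 * 1000 = 2700 g/kWh
P = DO_demand / SAE_g = 866.4 / 2700 = 0.320889 kW

0.320889 kW


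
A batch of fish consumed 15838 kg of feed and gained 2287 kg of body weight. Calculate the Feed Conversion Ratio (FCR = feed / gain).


FCR = feed consumed / weight gained
FCR = 15838 kg / 2287 kg = 6.92523

6.92523


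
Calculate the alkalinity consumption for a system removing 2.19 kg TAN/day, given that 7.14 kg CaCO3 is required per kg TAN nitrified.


Alkalinity factor: 7.14 kg CaCO3 consumed per kg TAN nitrified
alk = 2.19 kg TAN * 7.14 = 15.6366 kg CaCO3/day

15.6366 kg CaCO3/day


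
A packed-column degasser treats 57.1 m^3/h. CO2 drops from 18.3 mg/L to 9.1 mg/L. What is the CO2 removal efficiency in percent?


CO2_out / CO2_in = 9.1 / 18.3 = 0.49726776
Fraction remaining = 0.49726776
efficiency = (1 - 0.49726776) * 100 = 50.2732 %

50.2732 %


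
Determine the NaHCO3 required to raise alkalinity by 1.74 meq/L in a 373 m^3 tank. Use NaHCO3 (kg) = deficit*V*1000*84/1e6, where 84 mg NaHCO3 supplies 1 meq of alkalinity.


Tank volume in L = 373 m^3 * 1000 = 373000 L
Total meq required = 1.74 meq/L * 373000 L = 649020 meq
NaHCO3 mass = 649020 meq * 84 mg/meq / 1e6 = 54.5177 kg

54.5177 kg


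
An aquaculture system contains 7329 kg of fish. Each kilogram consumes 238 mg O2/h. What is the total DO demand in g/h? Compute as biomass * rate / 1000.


Total O2 consumption (mg/h) = 7329 kg * 238 mg/(kg*h) = 1744302 mg/h
Convert to g/h: 1744302 / 1000 = 1744.302 g/h

1744.302 g/h


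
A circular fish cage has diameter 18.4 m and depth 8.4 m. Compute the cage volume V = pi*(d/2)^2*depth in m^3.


r = d/2 = 18.4/2 = 9.2 m
Base area = pi*r^2 = pi*9.2^2 = 265.9044 m^2
Volume = 265.9044 * 8.4 = 2233.6 m^3

2233.6 m^3


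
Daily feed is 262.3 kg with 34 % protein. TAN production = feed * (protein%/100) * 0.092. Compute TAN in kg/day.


Protein in feed = 262.3 * 34/100 = 89.182 kg/day
TAN = protein * 0.092 = 89.182 * 0.092 = 8.204744 kg/day

8.204744 kg/day


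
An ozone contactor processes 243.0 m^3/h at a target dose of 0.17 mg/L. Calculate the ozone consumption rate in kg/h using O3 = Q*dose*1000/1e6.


O3 demand (mg/h) = Q * dose * 1000 = 243.0 * 0.17 * 1000 = 41310 mg/h
Convert mg to kg: 41310 / 1e6 = 0.04131 kg/h

0.04131 kg/h


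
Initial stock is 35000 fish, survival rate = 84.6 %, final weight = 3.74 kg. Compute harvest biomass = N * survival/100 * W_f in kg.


Survivors = 35000 * 84.6/100 = 29610 fish
Harvest biomass = survivors * W_f = 29610 * 3.74 = 110741.4 kg

110741.4 kg


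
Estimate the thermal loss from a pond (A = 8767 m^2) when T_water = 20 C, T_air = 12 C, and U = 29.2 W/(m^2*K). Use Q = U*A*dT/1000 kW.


Temperature difference dT = 20 - 12 = 8 K
Heat loss (W) = U * A * dT = 29.2 * 8767 * 8 = 2047971.2 W
Convert to kW: 2047971.2 / 1000 = 2047.9712 kW

2047.9712 kW


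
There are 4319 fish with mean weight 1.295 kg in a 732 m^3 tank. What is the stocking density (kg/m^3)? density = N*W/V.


Total biomass = 4319 fish * 1.295 kg = 5593.105 kg
Density = total biomass / volume = 5593.105 / 732 = 7.64085 kg/m^3

7.64085 kg/m^3


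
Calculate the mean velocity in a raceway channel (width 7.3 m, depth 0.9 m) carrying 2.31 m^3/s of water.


Cross-sectional area = W * d = 7.3 * 0.9 = 6.57 m^2
Velocity = Q / A = 2.31 / 6.57 = 0.351598 m/s

0.351598 m/s


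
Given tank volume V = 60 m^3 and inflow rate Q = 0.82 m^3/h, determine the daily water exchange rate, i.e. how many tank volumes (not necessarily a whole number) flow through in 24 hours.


Daily flow volume = 0.82 m^3/h * 24 h = 19.68 m^3/day
Exchanges = daily flow / tank volume = 19.68 / 60 = 0.328 exchanges/day

0.328 exchanges/day


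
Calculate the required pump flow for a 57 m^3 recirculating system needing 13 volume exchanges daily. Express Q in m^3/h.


Daily recirculation volume = 57 m^3 * 13 = 741 m^3/day
Flow rate Q = daily volume / 24 h = 741 / 24 = 30.875 m^3/h

30.875 m^3/h


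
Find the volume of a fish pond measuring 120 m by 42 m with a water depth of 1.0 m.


Base area = L * W = 120 * 42 = 5040 m^2
Volume = area * depth = 5040 * 1.0 = 5040 m^3

5040 m^3


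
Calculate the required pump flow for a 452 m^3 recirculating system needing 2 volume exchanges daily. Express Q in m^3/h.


Daily recirculation volume = 452 m^3 * 2 = 904 m^3/day
Flow rate Q = daily volume / 24 h = 904 / 24 = 37.6667 m^3/h

37.6667 m^3/h


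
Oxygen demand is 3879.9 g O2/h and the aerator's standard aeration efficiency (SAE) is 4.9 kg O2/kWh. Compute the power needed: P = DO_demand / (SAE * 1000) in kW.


SAE in g O2/kWh = 4.9 * 1000 = 4900 g/kWh
P = DO_demand / SAE_g = 3879.9 / 4900 = 0.791816 kW

0.791816 kW


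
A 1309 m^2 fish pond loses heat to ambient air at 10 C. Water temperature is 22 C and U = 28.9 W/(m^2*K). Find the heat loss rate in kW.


Temperature difference dT = 22 - 10 = 12 K
Heat loss (W) = U * A * dT = 28.9 * 1309 * 12 = 453961.2 W
Convert to kW: 453961.2 / 1000 = 453.9612 kW

453.9612 kW


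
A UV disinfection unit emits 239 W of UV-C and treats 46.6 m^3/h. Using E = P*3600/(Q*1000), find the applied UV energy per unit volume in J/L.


Energy delivered per hour = 239 W * 3600 s = 860400 J/h
Volume treated per hour = 46.6 m^3/h * 1000 = 46600 L/h
dose = 860400 / 46600 = 18.4635 J/L

18.4635 J/L


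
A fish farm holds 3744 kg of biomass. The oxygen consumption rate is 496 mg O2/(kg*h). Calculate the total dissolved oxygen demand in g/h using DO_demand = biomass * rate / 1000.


Total O2 consumption (mg/h) = 3744 kg * 496 mg/(kg*h) = 1857024 mg/h
Convert to g/h: 1857024 / 1000 = 1857.024 g/h

1857.024 g/h


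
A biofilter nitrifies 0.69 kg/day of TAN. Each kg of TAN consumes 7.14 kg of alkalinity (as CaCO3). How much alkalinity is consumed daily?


Alkalinity factor: 7.14 kg CaCO3 consumed per kg TAN nitrified
alk = 0.69 kg TAN * 7.14 = 4.9266 kg CaCO3/day

4.9266 kg CaCO3/day


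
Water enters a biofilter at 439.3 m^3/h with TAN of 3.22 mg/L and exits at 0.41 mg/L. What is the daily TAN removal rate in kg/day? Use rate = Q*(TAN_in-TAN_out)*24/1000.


Concentration drop: TAN_in - TAN_out = 3.22 - 0.41 = 2.81 mg/L
Hourly TAN removed = Q * dTAN = 439.3 m^3/h * 2.81 mg/L = 1234.433 g/h  (m^3/h * mg/L = g/h)
Daily TAN removed = 1234.433 * 24 = 29626.392 g/day
Convert to kg/day: 29626.392 / 1000 = 29.626392 kg/day

29.626392 kg/day


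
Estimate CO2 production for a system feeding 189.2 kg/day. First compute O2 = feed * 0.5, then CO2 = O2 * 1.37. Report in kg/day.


O2 = 189.2 * 0.5 = 94.6
CO2 = 94.6 * 1.37 = 129.602

129.602 kg/day


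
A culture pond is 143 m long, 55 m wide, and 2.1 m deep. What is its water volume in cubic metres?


Base area = L * W = 143 * 55 = 7865 m^2
Volume = area * depth = 7865 * 2.1 = 16516.5 m^3

16516.5 m^3


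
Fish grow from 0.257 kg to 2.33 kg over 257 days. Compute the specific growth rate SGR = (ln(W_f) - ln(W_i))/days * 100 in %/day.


ln(W_f) = ln(2.33) = 0.84586827
ln(W_i) = ln(0.257) = -1.3586792
ln(W_f) - ln(W_i) = 0.84586827 - -1.3586792 = 2.2045475
SGR = 2.2045475 / 257 * 100 = 0.857801 %/day

0.857801 %/day


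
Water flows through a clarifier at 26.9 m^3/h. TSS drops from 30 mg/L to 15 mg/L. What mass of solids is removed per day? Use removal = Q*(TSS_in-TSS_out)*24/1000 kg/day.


Concentration drop: TSS_in - TSS_out = 30 - 15 = 15 mg/L
Hourly solids removed = Q * dTSS = 26.9 m^3/h * 15 mg/L = 403.5 g/h  (m^3/h * mg/L = g/h)
Daily solids removed = 403.5 * 24 = 9684 g/day
Convert g to kg: 9684 / 1000 = 9.684 kg/day

9.684 kg/day


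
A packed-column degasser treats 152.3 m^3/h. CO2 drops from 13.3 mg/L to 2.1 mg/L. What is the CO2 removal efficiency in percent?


CO2_out / CO2_in = 2.1 / 13.3 = 0.15789474
Fraction remaining = 0.15789474
efficiency = (1 - 0.15789474) * 100 = 84.2105 %

84.2105 %


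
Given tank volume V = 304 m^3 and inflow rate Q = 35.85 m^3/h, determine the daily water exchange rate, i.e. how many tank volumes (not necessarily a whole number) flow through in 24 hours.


Daily flow volume = 35.85 m^3/h * 24 h = 860.4 m^3/day
Exchanges = daily flow / tank volume = 860.4 / 304 = 2.83026 exchanges/day

2.83026 exchanges/day


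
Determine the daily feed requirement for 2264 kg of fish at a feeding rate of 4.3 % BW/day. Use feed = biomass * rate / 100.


Feeding rate fraction = 4.3% / 100 = 0.043
Daily feed = 2264 kg * 0.043 = 97.352 kg/day

97.352 kg/day


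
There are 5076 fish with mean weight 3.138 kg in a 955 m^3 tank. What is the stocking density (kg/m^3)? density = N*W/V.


Total biomass = 5076 fish * 3.138 kg = 15928.488 kg
Density = total biomass / volume = 15928.488 / 955 = 16.679 kg/m^3

16.679 kg/m^3


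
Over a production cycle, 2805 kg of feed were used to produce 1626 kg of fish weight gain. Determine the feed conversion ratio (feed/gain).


FCR = feed consumed / weight gained
FCR = 2805 kg / 1626 kg = 1.72509

1.72509


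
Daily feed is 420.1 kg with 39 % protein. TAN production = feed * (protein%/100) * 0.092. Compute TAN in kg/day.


Protein in feed = 420.1 * 39/100 = 163.839 kg/day
TAN = protein * 0.092 = 163.839 * 0.092 = 15.073188 kg/day

15.073188 kg/day


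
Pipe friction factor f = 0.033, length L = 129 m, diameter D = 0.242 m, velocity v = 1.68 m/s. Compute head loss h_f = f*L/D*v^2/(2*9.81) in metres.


v^2 = 1.68^2 = 2.8224 m^2/s^2
L/D = 129/0.242 = 533.05785
h_f = f*(L/D)*v^2/(2g) = 0.033 * 533.05785 * 2.8224 / 19.62 = 2.53051 m

2.53051 m


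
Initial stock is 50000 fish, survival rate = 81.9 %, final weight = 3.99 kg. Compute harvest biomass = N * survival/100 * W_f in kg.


Survivors = 50000 * 81.9/100 = 40950 fish
Harvest biomass = survivors * W_f = 40950 * 3.99 = 163390.5 kg

163390.5 kg


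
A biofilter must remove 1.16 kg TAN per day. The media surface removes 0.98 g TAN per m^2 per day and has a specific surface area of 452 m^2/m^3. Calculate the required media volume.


A = 1.16*1000 / 0.98 = 1183.6735 m^2
V = 1183.6735 / 452 = 2.61875

2.61875 m^3


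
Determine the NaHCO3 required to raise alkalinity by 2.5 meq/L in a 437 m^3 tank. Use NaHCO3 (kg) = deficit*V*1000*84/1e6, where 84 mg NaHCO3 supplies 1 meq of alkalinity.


Tank volume in L = 437 m^3 * 1000 = 437000 L
Total meq required = 2.5 meq/L * 437000 L = 1092500 meq
NaHCO3 mass = 1092500 meq * 84 mg/meq / 1e6 = 91.77 kg

91.77 kg


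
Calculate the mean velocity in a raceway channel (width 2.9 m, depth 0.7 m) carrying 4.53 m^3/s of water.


Cross-sectional area = W * d = 2.9 * 0.7 = 2.03 m^2
Velocity = Q / A = 4.53 / 2.03 = 2.23153 m/s

2.23153 m/s


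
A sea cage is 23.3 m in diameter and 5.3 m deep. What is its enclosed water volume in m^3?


r = d/2 = 23.3/2 = 11.65 m
Base area = pi*r^2 = pi*11.65^2 = 426.38481 m^2
Volume = 426.38481 * 5.3 = 2259.84 m^3

2259.84 m^3


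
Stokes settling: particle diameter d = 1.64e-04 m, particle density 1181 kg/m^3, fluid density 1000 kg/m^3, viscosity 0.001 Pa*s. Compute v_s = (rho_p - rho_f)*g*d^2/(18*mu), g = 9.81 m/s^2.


Density difference: rho_p - rho_f = 1181 - 1000 = 181 kg/m^3
d^2 = (1.64e-04)^2 = 2.6896e-08 m^2
Numerator = (rho_p - rho_f) * g * d^2 = 181 * 9.81 * 2.6896e-08 = 4.7756807e-05
Denominator = 18 * mu = 18 * 0.001 = 0.018
v_s = 4.7756807e-05 / 0.018 = 0.00265316 m/s
Check: Re = rho_f * v_s * d / mu = 1000 * 0.00265316 * 1.64e-04 / 0.001 = 0.435 < 1, so Stokes' law applies.

0.00265316 m/s


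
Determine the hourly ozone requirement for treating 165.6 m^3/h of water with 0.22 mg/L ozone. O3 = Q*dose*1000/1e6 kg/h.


O3 demand (mg/h) = Q * dose * 1000 = 165.6 * 0.22 * 1000 = 36432 mg/h
Convert mg to kg: 36432 / 1e6 = 0.036432 kg/h

0.036432 kg/h


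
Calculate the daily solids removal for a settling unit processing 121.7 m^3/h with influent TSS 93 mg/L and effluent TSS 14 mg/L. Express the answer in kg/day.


Concentration drop: TSS_in - TSS_out = 93 - 14 = 79 mg/L
Hourly solids removed = Q * dTSS = 121.7 m^3/h * 79 mg/L = 9614.3 g/h  (m^3/h * mg/L = g/h)
Daily solids removed = 9614.3 * 24 = 230743.2 g/day
Convert g to kg: 230743.2 / 1000 = 230.7432 kg/day

230.7432 kg/day


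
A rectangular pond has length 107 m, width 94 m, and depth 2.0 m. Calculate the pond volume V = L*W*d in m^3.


Base area = L * W = 107 * 94 = 10058 m^2
Volume = area * depth = 10058 * 2.0 = 20116 m^3

20116 m^3


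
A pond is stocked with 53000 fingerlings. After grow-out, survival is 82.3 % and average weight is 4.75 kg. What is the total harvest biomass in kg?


Survivors = 53000 * 82.3/100 = 43619 fish
Harvest biomass = survivors * W_f = 43619 * 4.75 = 207190.25 kg

207190.25 kg


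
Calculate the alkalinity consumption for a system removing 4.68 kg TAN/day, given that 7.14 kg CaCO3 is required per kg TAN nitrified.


Alkalinity factor: 7.14 kg CaCO3 consumed per kg TAN nitrified
alk = 4.68 kg TAN * 7.14 = 33.4152 kg CaCO3/day

33.4152 kg CaCO3/day


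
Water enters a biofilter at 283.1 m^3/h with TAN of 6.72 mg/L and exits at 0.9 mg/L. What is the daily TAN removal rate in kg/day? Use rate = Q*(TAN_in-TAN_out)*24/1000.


Concentration drop: TAN_in - TAN_out = 6.72 - 0.9 = 5.82 mg/L
Hourly TAN removed = Q * dTAN = 283.1 m^3/h * 5.82 mg/L = 1647.642 g/h  (m^3/h * mg/L = g/h)
Daily TAN removed = 1647.642 * 24 = 39543.408 g/day
Convert to kg/day: 39543.408 / 1000 = 39.543408 kg/day

39.543408 kg/day


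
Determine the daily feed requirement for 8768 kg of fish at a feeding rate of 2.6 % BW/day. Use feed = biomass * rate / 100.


Feeding rate fraction = 2.6% / 100 = 0.026
Daily feed = 8768 kg * 0.026 = 227.968 kg/day

227.968 kg/day


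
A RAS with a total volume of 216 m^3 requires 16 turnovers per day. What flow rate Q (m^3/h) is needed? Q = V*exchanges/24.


Daily recirculation volume = 216 m^3 * 16 = 3456 m^3/day
Flow rate Q = daily volume / 24 h = 3456 / 24 = 144 m^3/h

144 m^3/h


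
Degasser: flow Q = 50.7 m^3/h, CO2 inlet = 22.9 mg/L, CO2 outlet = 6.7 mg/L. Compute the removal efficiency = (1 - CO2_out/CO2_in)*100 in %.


CO2_out / CO2_in = 6.7 / 22.9 = 0.29257642
Fraction remaining = 0.29257642
efficiency = (1 - 0.29257642) * 100 = 70.7424 %

70.7424 %


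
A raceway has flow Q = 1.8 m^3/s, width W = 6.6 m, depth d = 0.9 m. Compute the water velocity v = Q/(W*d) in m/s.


Cross-sectional area = W * d = 6.6 * 0.9 = 5.94 m^2
Velocity = Q / A = 1.8 / 5.94 = 0.30303 m/s

0.30303 m/s


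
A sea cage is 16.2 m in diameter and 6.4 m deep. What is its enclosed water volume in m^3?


r = d/2 = 16.2/2 = 8.1 m
Base area = pi*r^2 = pi*8.1^2 = 206.11989 m^2
Volume = 206.11989 * 6.4 = 1319.17 m^3

1319.17 m^3


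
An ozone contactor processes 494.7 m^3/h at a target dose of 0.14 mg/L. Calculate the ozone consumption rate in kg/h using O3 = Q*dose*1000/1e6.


O3 demand (mg/h) = Q * dose * 1000 = 494.7 * 0.14 * 1000 = 69258 mg/h
Convert mg to kg: 69258 / 1e6 = 0.069258 kg/h

0.069258 kg/h


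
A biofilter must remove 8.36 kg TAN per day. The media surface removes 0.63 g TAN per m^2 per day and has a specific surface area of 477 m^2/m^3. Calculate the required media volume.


A = 8.36*1000 / 0.63 = 13269.841 m^2
V = 13269.841 / 477 = 27.8194

27.8194 m^3


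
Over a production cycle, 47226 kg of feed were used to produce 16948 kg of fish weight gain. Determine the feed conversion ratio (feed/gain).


FCR = feed consumed / weight gained
FCR = 47226 kg / 16948 kg = 2.78652

2.78652


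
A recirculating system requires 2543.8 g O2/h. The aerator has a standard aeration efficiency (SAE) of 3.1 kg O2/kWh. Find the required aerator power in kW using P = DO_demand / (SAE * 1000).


SAE in g O2/kWh = 3.1 * 1000 = 3100 g/kWh
P = DO_demand / SAE_g = 2543.8 / 3100 = 0.820581 kW

0.820581 kW


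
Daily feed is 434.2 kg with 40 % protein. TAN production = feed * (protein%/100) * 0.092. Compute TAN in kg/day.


Protein in feed = 434.2 * 40/100 = 173.68 kg/day
TAN = protein * 0.092 = 173.68 * 0.092 = 15.97856 kg/day

15.97856 kg/day


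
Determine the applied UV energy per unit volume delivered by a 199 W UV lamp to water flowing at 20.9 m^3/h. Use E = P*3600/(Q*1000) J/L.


Energy delivered per hour = 199 W * 3600 s = 716400 J/h
Volume treated per hour = 20.9 m^3/h * 1000 = 20900 L/h
dose = 716400 / 20900 = 34.2775 J/L

34.2775 J/L


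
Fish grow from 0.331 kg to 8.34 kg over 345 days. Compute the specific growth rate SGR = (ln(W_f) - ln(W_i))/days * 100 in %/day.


ln(W_f) = ln(8.34) = 2.1210632
ln(W_i) = ln(0.331) = -1.1056369
ln(W_f) - ln(W_i) = 2.1210632 - -1.1056369 = 3.2267001
SGR = 3.2267001 / 345 * 100 = 0.935275 %/day

0.935275 %/day


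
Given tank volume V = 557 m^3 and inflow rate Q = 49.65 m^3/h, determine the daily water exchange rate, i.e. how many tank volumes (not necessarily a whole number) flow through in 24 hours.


Daily flow volume = 49.65 m^3/h * 24 h = 1191.6 m^3/day
Exchanges = daily flow / tank volume = 1191.6 / 557 = 2.13932 exchanges/day

2.13932 exchanges/day


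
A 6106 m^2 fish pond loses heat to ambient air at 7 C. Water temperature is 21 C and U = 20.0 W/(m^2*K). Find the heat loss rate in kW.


Temperature difference dT = 21 - 7 = 14 K
Heat loss (W) = U * A * dT = 20.0 * 6106 * 14 = 1709680 W
Convert to kW: 1709680 / 1000 = 1709.68 kW

1709.68 kW


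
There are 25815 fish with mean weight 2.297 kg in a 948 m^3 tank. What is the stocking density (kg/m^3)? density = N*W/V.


Total biomass = 25815 fish * 2.297 kg = 59297.055 kg
Density = total biomass / volume = 59297.055 / 948 = 62.5496 kg/m^3

62.5496 kg/m^3


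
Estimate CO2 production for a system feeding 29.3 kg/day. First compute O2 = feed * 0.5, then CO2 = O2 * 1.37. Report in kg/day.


O2 = 29.3 * 0.5 = 14.65
CO2 = 14.65 * 1.37 = 20.0705

20.0705 kg/day


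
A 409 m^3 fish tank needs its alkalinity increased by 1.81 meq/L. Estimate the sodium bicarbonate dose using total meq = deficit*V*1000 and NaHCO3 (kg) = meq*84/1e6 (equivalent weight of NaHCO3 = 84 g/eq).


Tank volume in L = 409 m^3 * 1000 = 409000 L
Total meq required = 1.81 meq/L * 409000 L = 740290 meq
NaHCO3 mass = 740290 meq * 84 mg/meq / 1e6 = 62.1844 kg

62.1844 kg


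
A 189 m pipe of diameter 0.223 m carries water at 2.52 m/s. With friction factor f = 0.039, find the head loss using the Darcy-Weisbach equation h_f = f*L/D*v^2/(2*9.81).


v^2 = 2.52^2 = 6.3504 m^2/s^2
L/D = 189/0.223 = 847.53363
h_f = f*(L/D)*v^2/(2g) = 0.039 * 847.53363 * 6.3504 / 19.62 = 10.6985 m

10.6985 m


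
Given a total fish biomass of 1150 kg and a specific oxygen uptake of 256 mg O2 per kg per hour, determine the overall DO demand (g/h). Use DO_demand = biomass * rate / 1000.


Total O2 consumption (mg/h) = 1150 kg * 256 mg/(kg*h) = 294400 mg/h
Convert to g/h: 294400 / 1000 = 294.4 g/h

294.4 g/h


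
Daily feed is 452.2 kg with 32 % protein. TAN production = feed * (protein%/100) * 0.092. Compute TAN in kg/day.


Protein in feed = 452.2 * 32/100 = 144.704 kg/day
TAN = protein * 0.092 = 144.704 * 0.092 = 13.312768 kg/day

13.312768 kg/day


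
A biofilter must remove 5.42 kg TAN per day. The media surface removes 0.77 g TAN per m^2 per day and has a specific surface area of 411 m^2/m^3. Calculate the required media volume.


A = 5.42*1000 / 0.77 = 7038.961 m^2
V = 7038.961 / 411 = 17.1264

17.1264 m^3


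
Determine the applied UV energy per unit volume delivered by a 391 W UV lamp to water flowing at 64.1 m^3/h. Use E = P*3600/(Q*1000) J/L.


Energy delivered per hour = 391 W * 3600 s = 1407600 J/h
Volume treated per hour = 64.1 m^3/h * 1000 = 64100 L/h
dose = 1407600 / 64100 = 21.9594 J/L

21.9594 J/L


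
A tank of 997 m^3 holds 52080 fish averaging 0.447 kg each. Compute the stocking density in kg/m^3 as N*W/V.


Total biomass = 52080 fish * 0.447 kg = 23279.76 kg
Density = total biomass / volume = 23279.76 / 997 = 23.3498 kg/m^3

23.3498 kg/m^3


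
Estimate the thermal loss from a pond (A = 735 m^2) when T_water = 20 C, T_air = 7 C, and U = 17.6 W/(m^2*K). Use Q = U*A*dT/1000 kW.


Temperature difference dT = 20 - 7 = 13 K
Heat loss (W) = U * A * dT = 17.6 * 735 * 13 = 168168 W
Convert to kW: 168168 / 1000 = 168.168 kW

168.168 kW


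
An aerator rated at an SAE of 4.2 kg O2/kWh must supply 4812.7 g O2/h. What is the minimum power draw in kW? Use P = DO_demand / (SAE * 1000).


SAE in g O2/kWh = 4.2 * 1000 = 4200 g/kWh
P = DO_demand / SAE_g = 4812.7 / 4200 = 1.14588 kW

1.14588 kW


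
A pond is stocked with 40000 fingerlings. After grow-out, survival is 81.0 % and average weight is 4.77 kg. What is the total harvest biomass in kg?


Survivors = 40000 * 81.0/100 = 32400 fish
Harvest biomass = survivors * W_f = 32400 * 4.77 = 154548 kg

154548 kg


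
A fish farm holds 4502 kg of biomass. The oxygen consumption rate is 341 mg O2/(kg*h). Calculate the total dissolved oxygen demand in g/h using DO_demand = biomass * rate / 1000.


Total O2 consumption (mg/h) = 4502 kg * 341 mg/(kg*h) = 1535182 mg/h
Convert to g/h: 1535182 / 1000 = 1535.182 g/h

1535.182 g/h


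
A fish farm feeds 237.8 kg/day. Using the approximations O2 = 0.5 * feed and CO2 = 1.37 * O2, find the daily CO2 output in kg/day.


O2 = 237.8 * 0.5 = 118.9
CO2 = 118.9 * 1.37 = 162.893

162.893 kg/day


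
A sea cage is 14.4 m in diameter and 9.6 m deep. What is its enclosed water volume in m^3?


r = d/2 = 14.4/2 = 7.2 m
Base area = pi*r^2 = pi*7.2^2 = 162.86016 m^2
Volume = 162.86016 * 9.6 = 1563.46 m^3

1563.46 m^3


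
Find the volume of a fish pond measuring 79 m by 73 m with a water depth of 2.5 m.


Base area = L * W = 79 * 73 = 5767 m^2
Volume = area * depth = 5767 * 2.5 = 14417.5 m^3

14417.5 m^3


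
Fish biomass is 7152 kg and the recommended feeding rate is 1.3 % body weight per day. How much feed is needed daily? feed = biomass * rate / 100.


Feeding rate fraction = 1.3% / 100 = 0.013
Daily feed = 7152 kg * 0.013 = 92.976 kg/day

92.976 kg/day


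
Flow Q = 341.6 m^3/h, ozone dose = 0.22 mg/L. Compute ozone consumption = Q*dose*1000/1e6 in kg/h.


O3 demand (mg/h) = Q * dose * 1000 = 341.6 * 0.22 * 1000 = 75152 mg/h
Convert mg to kg: 75152 / 1e6 = 0.075152 kg/h

0.075152 kg/h


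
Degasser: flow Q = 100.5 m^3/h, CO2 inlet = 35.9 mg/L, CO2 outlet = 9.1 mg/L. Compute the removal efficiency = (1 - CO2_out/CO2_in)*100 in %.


CO2_out / CO2_in = 9.1 / 35.9 = 0.25348189
Fraction remaining = 0.25348189
efficiency = (1 - 0.25348189) * 100 = 74.6518 %

74.6518 %


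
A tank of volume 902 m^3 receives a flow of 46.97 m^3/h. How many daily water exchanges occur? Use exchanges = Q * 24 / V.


Daily flow volume = 46.97 m^3/h * 24 h = 1127.28 m^3/day
Exchanges = daily flow / tank volume = 1127.28 / 902 = 1.24976 exchanges/day

1.24976 exchanges/day


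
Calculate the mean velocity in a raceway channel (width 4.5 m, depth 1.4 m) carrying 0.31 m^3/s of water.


Cross-sectional area = W * d = 4.5 * 1.4 = 6.3 m^2
Velocity = Q / A = 0.31 / 6.3 = 0.0492063 m/s

0.0492063 m/s


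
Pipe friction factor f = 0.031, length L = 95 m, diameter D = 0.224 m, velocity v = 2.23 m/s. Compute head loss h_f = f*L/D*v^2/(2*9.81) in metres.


v^2 = 2.23^2 = 4.9729 m^2/s^2
L/D = 95/0.224 = 424.10714
h_f = f*(L/D)*v^2/(2g) = 0.031 * 424.10714 * 4.9729 / 19.62 = 3.33233 m

3.33233 m


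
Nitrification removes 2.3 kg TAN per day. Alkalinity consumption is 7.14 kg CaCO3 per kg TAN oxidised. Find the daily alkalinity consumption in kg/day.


Alkalinity factor: 7.14 kg CaCO3 consumed per kg TAN nitrified
alk = 2.3 kg TAN * 7.14 = 16.422 kg CaCO3/day

16.422 kg CaCO3/day


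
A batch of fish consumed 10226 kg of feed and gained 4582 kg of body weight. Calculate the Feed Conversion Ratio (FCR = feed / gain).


FCR = feed consumed / weight gained
FCR = 10226 kg / 4582 kg = 2.23178

2.23178


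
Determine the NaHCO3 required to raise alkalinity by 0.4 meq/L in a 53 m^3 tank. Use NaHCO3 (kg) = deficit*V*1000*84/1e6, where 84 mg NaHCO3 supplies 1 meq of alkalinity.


Tank volume in L = 53 m^3 * 1000 = 53000 L
Total meq required = 0.4 meq/L * 53000 L = 21200 meq
NaHCO3 mass = 21200 meq * 84 mg/meq / 1e6 = 1.7808 kg

1.7808 kg


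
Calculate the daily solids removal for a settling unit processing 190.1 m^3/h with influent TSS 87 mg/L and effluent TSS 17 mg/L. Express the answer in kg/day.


Concentration drop: TSS_in - TSS_out = 87 - 17 = 70 mg/L
Hourly solids removed = Q * dTSS = 190.1 m^3/h * 70 mg/L = 13307 g/h  (m^3/h * mg/L = g/h)
Daily solids removed = 13307 * 24 = 319368 g/day
Convert g to kg: 319368 / 1000 = 319.368 kg/day

319.368 kg/day


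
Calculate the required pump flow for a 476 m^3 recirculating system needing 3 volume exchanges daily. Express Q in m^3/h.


Daily recirculation volume = 476 m^3 * 3 = 1428 m^3/day
Flow rate Q = daily volume / 24 h = 1428 / 24 = 59.5 m^3/h

59.5 m^3/h


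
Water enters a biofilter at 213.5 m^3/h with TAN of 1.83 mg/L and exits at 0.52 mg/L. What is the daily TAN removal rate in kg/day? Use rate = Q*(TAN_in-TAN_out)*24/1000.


Concentration drop: TAN_in - TAN_out = 1.83 - 0.52 = 1.31 mg/L
Hourly TAN removed = Q * dTAN = 213.5 m^3/h * 1.31 mg/L = 279.685 g/h  (m^3/h * mg/L = g/h)
Daily TAN removed = 279.685 * 24 = 6712.44 g/day
Convert to kg/day: 6712.44 / 1000 = 6.71244 kg/day

6.71244 kg/day


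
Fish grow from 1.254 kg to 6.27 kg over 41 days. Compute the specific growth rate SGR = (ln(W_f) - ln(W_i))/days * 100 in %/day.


ln(W_f) = ln(6.27) = 1.8357764
ln(W_i) = ln(1.254) = 0.22633844
ln(W_f) - ln(W_i) = 1.8357764 - 0.22633844 = 1.609438
SGR = 1.609438 / 41 * 100 = 3.92546 %/day

3.92546 %/day


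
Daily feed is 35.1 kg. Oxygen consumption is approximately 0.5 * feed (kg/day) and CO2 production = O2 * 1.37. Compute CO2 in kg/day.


O2 = 35.1 * 0.5 = 17.55
CO2 = 17.55 * 1.37 = 24.0435

24.0435 kg/day


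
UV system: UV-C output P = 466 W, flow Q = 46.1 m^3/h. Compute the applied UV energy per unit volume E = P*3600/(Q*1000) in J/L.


Energy delivered per hour = 466 W * 3600 s = 1677600 J/h
Volume treated per hour = 46.1 m^3/h * 1000 = 46100 L/h
dose = 1677600 / 46100 = 36.3905 J/L

36.3905 J/L


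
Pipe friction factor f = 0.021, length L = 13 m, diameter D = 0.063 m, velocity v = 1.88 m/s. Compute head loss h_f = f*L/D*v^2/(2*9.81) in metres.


v^2 = 1.88^2 = 3.5344 m^2/s^2
L/D = 13/0.063 = 206.34921
h_f = f*(L/D)*v^2/(2g) = 0.021 * 206.34921 * 3.5344 / 19.62 = 0.780618 m

0.780618 m


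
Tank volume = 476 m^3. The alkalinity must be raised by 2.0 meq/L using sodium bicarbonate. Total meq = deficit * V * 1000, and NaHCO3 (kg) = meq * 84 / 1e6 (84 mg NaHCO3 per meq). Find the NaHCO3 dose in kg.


Tank volume in L = 476 m^3 * 1000 = 476000 L
Total meq required = 2.0 meq/L * 476000 L = 952000 meq
NaHCO3 mass = 952000 meq * 84 mg/meq / 1e6 = 79.968 kg

79.968 kg


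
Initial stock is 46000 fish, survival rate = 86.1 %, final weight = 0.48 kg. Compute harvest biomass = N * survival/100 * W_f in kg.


Survivors = 46000 * 86.1/100 = 39606 fish
Harvest biomass = survivors * W_f = 39606 * 0.48 = 19010.88 kg

19010.88 kg


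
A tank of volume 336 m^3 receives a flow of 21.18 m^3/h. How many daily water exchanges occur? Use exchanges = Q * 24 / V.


Daily flow volume = 21.18 m^3/h * 24 h = 508.32 m^3/day
Exchanges = daily flow / tank volume = 508.32 / 336 = 1.51286 exchanges/day

1.51286 exchanges/day


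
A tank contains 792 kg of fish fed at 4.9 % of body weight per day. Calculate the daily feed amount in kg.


Feeding rate fraction = 4.9% / 100 = 0.049
Daily feed = 792 kg * 0.049 = 38.808 kg/day

38.808 kg/day


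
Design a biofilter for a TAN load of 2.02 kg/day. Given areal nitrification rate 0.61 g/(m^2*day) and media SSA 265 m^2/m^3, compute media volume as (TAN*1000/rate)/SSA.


A = 2.02*1000 / 0.61 = 3311.4754 m^2
V = 3311.4754 / 265 = 12.4961

12.4961 m^3


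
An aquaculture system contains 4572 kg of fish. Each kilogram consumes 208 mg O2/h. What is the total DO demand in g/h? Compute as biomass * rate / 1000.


Total O2 consumption (mg/h) = 4572 kg * 208 mg/(kg*h) = 950976 mg/h
Convert to g/h: 950976 / 1000 = 950.976 g/h

950.976 g/h


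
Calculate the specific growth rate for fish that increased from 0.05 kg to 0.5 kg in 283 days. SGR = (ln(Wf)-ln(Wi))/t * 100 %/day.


ln(W_f) = ln(0.5) = -0.69314718
ln(W_i) = ln(0.05) = -2.9957323
ln(W_f) - ln(W_i) = -0.69314718 - -2.9957323 = 2.3025851
SGR = 2.3025851 / 283 * 100 = 0.813634 %/day

0.813634 %/day


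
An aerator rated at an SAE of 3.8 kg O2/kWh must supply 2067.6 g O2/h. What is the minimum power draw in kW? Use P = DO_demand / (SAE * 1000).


SAE in g O2/kWh = 3.8 * 1000 = 3800 g/kWh
P = DO_demand / SAE_g = 2067.6 / 3800 = 0.544105 kW

0.544105 kW


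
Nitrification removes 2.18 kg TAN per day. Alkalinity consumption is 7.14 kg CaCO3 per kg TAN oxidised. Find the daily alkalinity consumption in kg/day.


Alkalinity factor: 7.14 kg CaCO3 consumed per kg TAN nitrified
alk = 2.18 kg TAN * 7.14 = 15.5652 kg CaCO3/day

15.5652 kg CaCO3/day


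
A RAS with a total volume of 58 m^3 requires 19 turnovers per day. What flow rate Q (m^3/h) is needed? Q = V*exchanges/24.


Daily recirculation volume = 58 m^3 * 19 = 1102 m^3/day
Flow rate Q = daily volume / 24 h = 1102 / 24 = 45.9167 m^3/h

45.9167 m^3/h


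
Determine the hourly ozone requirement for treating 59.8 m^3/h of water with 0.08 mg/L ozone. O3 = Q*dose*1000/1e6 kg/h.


O3 demand (mg/h) = Q * dose * 1000 = 59.8 * 0.08 * 1000 = 4784 mg/h
Convert mg to kg: 4784 / 1e6 = 0.004784 kg/h

0.004784 kg/h


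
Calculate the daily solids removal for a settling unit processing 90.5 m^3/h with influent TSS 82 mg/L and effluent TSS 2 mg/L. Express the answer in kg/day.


Concentration drop: TSS_in - TSS_out = 82 - 2 = 80 mg/L
Hourly solids removed = Q * dTSS = 90.5 m^3/h * 80 mg/L = 7240 g/h  (m^3/h * mg/L = g/h)
Daily solids removed = 7240 * 24 = 173760 g/day
Convert g to kg: 173760 / 1000 = 173.76 kg/day

173.76 kg/day


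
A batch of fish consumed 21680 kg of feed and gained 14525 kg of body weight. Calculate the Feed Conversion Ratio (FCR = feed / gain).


FCR = feed consumed / weight gained
FCR = 21680 kg / 14525 kg = 1.4926

1.4926


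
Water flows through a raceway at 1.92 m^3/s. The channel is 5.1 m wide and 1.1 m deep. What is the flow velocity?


Cross-sectional area = W * d = 5.1 * 1.1 = 5.61 m^2
Velocity = Q / A = 1.92 / 5.61 = 0.342246 m/s

0.342246 m/s


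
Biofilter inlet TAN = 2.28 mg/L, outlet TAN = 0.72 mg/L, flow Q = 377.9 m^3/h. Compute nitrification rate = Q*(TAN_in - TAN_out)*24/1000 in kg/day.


Concentration drop: TAN_in - TAN_out = 2.28 - 0.72 = 1.56 mg/L
Hourly TAN removed = Q * dTAN = 377.9 m^3/h * 1.56 mg/L = 589.524 g/h  (m^3/h * mg/L = g/h)
Daily TAN removed = 589.524 * 24 = 14148.576 g/day
Convert to kg/day: 14148.576 / 1000 = 14.148576 kg/day

14.148576 kg/day


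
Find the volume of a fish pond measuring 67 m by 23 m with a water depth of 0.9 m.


Base area = L * W = 67 * 23 = 1541 m^2
Volume = area * depth = 1541 * 0.9 = 1386.9 m^3

1386.9 m^3


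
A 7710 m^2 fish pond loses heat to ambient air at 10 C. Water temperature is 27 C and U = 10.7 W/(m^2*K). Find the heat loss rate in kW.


Temperature difference dT = 27 - 10 = 17 K
Heat loss (W) = U * A * dT = 10.7 * 7710 * 17 = 1402449 W
Convert to kW: 1402449 / 1000 = 1402.449 kW

1402.449 kW


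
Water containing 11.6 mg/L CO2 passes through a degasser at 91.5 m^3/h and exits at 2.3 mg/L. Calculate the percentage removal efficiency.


CO2_out / CO2_in = 2.3 / 11.6 = 0.19827586
Fraction remaining = 0.19827586
efficiency = (1 - 0.19827586) * 100 = 80.1724 %

80.1724 %


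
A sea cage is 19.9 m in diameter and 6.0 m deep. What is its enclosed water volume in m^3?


r = d/2 = 19.9/2 = 9.95 m
Base area = pi*r^2 = pi*9.95^2 = 311.02553 m^2
Volume = 311.02553 * 6.0 = 1866.15 m^3

1866.15 m^3


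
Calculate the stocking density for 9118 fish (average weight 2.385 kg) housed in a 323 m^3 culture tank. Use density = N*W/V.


Total biomass = 9118 fish * 2.385 kg = 21746.43 kg
Density = total biomass / volume = 21746.43 / 323 = 67.3264 kg/m^3

67.3264 kg/m^3


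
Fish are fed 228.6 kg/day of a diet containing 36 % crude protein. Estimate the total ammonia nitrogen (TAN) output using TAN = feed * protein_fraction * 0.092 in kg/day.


Protein in feed = 228.6 * 36/100 = 82.296 kg/day
TAN = protein * 0.092 = 82.296 * 0.092 = 7.571232 kg/day

7.571232 kg/day


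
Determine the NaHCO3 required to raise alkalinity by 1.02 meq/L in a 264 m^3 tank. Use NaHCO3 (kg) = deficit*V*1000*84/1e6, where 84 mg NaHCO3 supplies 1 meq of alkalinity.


Tank volume in L = 264 m^3 * 1000 = 264000 L
Total meq required = 1.02 meq/L * 264000 L = 269280 meq
NaHCO3 mass = 269280 meq * 84 mg/meq / 1e6 = 22.6195 kg

22.6195 kg


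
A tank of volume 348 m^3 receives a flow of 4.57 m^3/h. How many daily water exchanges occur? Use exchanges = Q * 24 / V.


Daily flow volume = 4.57 m^3/h * 24 h = 109.68 m^3/day
Exchanges = daily flow / tank volume = 109.68 / 348 = 0.315172 exchanges/day

0.315172 exchanges/day


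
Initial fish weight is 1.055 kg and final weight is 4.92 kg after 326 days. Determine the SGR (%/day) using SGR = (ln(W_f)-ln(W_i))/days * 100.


ln(W_f) = ln(4.92) = 1.5933085
ln(W_i) = ln(1.055) = 0.053540767
ln(W_f) - ln(W_i) = 1.5933085 - 0.053540767 = 1.5397677
SGR = 1.5397677 / 326 * 100 = 0.472321 %/day

0.472321 %/day


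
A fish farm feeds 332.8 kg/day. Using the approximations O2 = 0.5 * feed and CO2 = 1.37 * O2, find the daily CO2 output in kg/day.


O2 = 332.8 * 0.5 = 166.4
CO2 = 166.4 * 1.37 = 227.968

227.968 kg/day


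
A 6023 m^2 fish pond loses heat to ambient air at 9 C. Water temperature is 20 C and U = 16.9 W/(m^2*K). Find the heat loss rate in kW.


Temperature difference dT = 20 - 9 = 11 K
Heat loss (W) = U * A * dT = 16.9 * 6023 * 11 = 1119675.7 W
Convert to kW: 1119675.7 / 1000 = 1119.6757 kW

1119.6757 kW


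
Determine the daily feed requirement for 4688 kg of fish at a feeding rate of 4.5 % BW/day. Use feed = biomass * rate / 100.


Feeding rate fraction = 4.5% / 100 = 0.045
Daily feed = 4688 kg * 0.045 = 210.96 kg/day

210.96 kg/day


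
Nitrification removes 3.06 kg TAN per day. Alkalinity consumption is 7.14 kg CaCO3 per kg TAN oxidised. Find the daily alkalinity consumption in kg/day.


Alkalinity factor: 7.14 kg CaCO3 consumed per kg TAN nitrified
alk = 3.06 kg TAN * 7.14 = 21.8484 kg CaCO3/day

21.8484 kg CaCO3/day


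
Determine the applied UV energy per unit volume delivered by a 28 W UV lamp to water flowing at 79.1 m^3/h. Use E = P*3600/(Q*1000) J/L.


Energy delivered per hour = 28 W * 3600 s = 100800 J/h
Volume treated per hour = 79.1 m^3/h * 1000 = 79100 L/h
dose = 100800 / 79100 = 1.27434 J/L

1.27434 J/L


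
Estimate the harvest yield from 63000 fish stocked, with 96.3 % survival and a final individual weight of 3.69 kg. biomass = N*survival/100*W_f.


Survivors = 63000 * 96.3/100 = 60669 fish
Harvest biomass = survivors * W_f = 60669 * 3.69 = 223868.61 kg

223868.61 kg


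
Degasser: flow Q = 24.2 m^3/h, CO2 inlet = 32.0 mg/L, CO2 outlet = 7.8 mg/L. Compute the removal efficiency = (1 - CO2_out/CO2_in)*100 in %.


CO2_out / CO2_in = 7.8 / 32.0 = 0.24375
Fraction remaining = 0.24375
efficiency = (1 - 0.24375) * 100 = 75.625 %

75.625 %


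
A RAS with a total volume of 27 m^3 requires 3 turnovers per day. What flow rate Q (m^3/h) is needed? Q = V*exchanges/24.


Daily recirculation volume = 27 m^3 * 3 = 81 m^3/day
Flow rate Q = daily volume / 24 h = 81 / 24 = 3.375 m^3/h

3.375 m^3/h


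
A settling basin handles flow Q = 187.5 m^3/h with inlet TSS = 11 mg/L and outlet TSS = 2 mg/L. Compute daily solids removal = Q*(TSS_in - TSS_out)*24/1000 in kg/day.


Concentration drop: TSS_in - TSS_out = 11 - 2 = 9 mg/L
Hourly solids removed = Q * dTSS = 187.5 m^3/h * 9 mg/L = 1687.5 g/h  (m^3/h * mg/L = g/h)
Daily solids removed = 1687.5 * 24 = 40500 g/day
Convert g to kg: 40500 / 1000 = 40.5 kg/day

40.5 kg/day


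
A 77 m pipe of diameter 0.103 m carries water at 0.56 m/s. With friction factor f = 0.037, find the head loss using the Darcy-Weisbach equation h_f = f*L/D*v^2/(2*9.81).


v^2 = 0.56^2 = 0.3136 m^2/s^2
L/D = 77/0.103 = 747.57282
h_f = f*(L/D)*v^2/(2g) = 0.037 * 747.57282 * 0.3136 / 19.62 = 0.442112 m

0.442112 m
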